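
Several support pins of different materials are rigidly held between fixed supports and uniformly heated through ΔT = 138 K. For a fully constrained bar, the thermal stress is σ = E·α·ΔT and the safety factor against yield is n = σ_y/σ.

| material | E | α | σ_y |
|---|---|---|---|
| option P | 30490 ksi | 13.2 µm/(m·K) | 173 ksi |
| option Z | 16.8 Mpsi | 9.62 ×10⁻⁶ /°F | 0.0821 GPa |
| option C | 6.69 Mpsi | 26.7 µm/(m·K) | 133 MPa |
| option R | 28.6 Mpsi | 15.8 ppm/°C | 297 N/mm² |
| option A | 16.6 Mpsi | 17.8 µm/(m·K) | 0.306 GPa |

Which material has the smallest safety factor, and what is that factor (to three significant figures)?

option Z, n = 0.297

Per material, after unit conversion:
  option P: E = 210.2, α = 13.2, σ_y = 1193 → σ = 383 MPa, n = 3.11
  option Z: E = 115.8, α = 17.3, σ_y = 82.10 → σ = 277 MPa, n = 0.297
  option C: E = 46.13, α = 26.7, σ_y = 133.0 → σ = 170 MPa, n = 0.783
  option R: E = 197.2, α = 15.8, σ_y = 297.0 → σ = 430 MPa, n = 0.691
  option A: E = 114.5, α = 17.8, σ_y = 306.0 → σ = 281 MPa, n = 1.09
The minimum is option Z at n = 0.297.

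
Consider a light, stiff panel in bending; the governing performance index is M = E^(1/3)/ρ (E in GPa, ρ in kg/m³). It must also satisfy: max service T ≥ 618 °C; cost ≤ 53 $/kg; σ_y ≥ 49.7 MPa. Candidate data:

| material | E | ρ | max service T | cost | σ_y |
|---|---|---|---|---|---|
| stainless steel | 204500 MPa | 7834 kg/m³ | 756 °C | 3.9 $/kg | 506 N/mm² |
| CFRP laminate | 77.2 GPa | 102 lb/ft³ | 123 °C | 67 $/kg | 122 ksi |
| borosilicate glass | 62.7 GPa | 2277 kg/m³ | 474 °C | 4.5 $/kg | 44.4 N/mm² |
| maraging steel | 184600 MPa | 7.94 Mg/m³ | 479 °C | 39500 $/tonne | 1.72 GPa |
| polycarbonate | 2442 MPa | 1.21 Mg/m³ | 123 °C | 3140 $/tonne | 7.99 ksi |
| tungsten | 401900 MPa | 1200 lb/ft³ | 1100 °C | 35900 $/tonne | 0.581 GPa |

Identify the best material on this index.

stainless steel

Screen on constraints: max service T ≥ 618 °C; cost ≤ 53 $/kg; σ_y ≥ 49.7 MPa. Survivors: stainless steel, tungsten.
In SI units:
  stainless steel: E = 204.5 GPa, ρ = 7834 kg/m³
  tungsten: E = 401.9 GPa, ρ = 19220 kg/m³
  stainless steel: M = 0.752×10⁻³
  tungsten: M = 0.384×10⁻³
Highest index: stainless steel.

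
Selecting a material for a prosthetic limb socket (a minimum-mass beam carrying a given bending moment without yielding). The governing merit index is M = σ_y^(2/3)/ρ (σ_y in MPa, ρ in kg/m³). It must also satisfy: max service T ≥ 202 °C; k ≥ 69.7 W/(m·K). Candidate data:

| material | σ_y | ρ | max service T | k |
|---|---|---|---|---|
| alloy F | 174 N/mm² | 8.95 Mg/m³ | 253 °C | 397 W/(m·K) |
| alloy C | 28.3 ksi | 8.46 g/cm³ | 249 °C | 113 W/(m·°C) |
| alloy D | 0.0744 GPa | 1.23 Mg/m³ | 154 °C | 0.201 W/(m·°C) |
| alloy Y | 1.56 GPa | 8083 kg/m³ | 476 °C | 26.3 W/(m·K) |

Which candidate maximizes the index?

Screen on constraints: max service T ≥ 202 °C; k ≥ 69.7 W/(m·K). Survivors: alloy F, alloy C.
Convert each candidate to consistent units, then evaluate M:
  alloy F: σ_y = 174.0 MPa, ρ = 8950 kg/m³
  alloy C: σ_y = 195.1 MPa, ρ = 8460 kg/m³
  alloy C: M = 3.98×10⁻³
  alloy F: M = 3.48×10⁻³
Alloy C ranks first.

alloy C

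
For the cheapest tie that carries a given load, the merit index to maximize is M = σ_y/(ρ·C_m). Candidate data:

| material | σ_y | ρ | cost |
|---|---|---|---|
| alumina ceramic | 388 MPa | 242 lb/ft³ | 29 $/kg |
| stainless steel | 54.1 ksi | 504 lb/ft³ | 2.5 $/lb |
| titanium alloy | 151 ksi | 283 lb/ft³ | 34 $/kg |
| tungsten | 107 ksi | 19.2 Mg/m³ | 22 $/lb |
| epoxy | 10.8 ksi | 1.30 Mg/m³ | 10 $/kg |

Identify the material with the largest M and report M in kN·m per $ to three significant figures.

stainless steel, M = 8.38 kN·m per $

Putting every candidate on a common basis:
  alumina ceramic: σ_y = 388.0 MPa, ρ = 3876 kg/m³, cost = 29.00 $/kg
  stainless steel: σ_y = 373.0 MPa, ρ = 8073 kg/m³, cost = 5.511 $/kg
  titanium alloy: σ_y = 1041 MPa, ρ = 4533 kg/m³, cost = 34.00 $/kg
  tungsten: σ_y = 737.7 MPa, ρ = 19200 kg/m³, cost = 48.50 $/kg
  epoxy: σ_y = 74.46 MPa, ρ = 1300 kg/m³, cost = 10.00 $/kg
  stainless steel: M = 8.38 kN·m per $
  titanium alloy: M = 6.75 kN·m per $
  epoxy: M = 5.73 kN·m per $
  alumina ceramic: M = 3.45 kN·m per $
  tungsten: M = 0.792 kN·m per $
Highest index: stainless steel.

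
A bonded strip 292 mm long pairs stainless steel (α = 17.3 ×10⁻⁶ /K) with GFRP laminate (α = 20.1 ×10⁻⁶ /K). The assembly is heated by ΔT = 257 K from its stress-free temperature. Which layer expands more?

GFRP laminate

α(stainless steel) = 17.3×10⁻⁶/K vs α(GFRP laminate) = 20.1×10⁻⁶/K.
Higher α expands more for the same ΔT: GFRP laminate.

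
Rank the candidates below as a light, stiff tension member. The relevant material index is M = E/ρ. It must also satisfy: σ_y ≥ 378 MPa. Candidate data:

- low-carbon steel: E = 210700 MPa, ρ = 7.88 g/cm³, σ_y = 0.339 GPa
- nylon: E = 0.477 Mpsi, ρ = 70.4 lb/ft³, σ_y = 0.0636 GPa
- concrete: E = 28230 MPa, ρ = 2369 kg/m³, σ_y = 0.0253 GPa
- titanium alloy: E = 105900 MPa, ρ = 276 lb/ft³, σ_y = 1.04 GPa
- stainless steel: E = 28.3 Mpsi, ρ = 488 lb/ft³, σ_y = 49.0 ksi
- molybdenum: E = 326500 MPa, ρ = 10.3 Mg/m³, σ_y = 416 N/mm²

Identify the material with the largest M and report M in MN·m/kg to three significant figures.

molybdenum, M = 31.7 MN·m/kg

Screen on constraints: σ_y ≥ 378 MPa. Survivors: titanium alloy, molybdenum.
Putting every candidate on a common basis:
  titanium alloy: E = 105.9 GPa, ρ = 4421 kg/m³
  molybdenum: E = 326.5 GPa, ρ = 10300 kg/m³
  molybdenum: M = 31.7 MN·m/kg
  titanium alloy: M = 24.0 MN·m/kg
Molybdenum ranks first.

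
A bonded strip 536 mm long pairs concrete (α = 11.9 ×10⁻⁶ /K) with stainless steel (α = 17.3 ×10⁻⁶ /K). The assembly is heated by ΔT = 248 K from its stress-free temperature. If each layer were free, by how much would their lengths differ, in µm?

Δα = |11.9 − 17.3|×10⁻⁶/K = 5.40×10⁻⁶/K.
ΔL_mismatch = Δα·L·ΔT = 5.40×10⁻⁶ × 536.0 mm × 248.0 K = 718 µm.

718 µm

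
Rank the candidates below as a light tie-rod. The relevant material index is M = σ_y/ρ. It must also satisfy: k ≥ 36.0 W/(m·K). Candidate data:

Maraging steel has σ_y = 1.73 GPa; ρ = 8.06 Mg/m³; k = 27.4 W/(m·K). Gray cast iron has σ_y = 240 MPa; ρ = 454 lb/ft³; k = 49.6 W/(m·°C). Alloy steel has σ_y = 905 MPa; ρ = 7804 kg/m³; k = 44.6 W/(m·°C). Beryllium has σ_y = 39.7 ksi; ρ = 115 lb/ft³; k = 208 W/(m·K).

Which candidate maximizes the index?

beryllium

Screen on constraints: k ≥ 36.0 W/(m·K). Survivors: gray cast iron, alloy steel, beryllium.
After converting to SI:
  gray cast iron: σ_y = 240.0 MPa, ρ = 7272 kg/m³
  alloy steel: σ_y = 905.0 MPa, ρ = 7804 kg/m³
  beryllium: σ_y = 273.7 MPa, ρ = 1842 kg/m³
  beryllium: M = 149 kN·m/kg
  alloy steel: M = 116 kN·m/kg
  gray cast iron: M = 33.0 kN·m/kg
The maximum is for beryllium.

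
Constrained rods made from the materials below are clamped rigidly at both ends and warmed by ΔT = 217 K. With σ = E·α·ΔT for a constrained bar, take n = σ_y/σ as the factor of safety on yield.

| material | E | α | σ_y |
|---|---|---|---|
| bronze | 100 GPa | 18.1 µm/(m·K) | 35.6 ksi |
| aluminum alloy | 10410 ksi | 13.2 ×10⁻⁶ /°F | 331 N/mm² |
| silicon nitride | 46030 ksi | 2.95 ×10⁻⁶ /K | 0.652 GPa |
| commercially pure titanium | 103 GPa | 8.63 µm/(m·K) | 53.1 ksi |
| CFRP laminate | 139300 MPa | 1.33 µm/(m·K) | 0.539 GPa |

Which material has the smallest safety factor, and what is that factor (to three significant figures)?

bronze, n = 0.625

With everything in SI (GPa, ×10⁻⁶/K, MPa):
  bronze: E = 100.0, α = 18.1, σ_y = 245.5 → σ = 393 MPa, n = 0.625
  aluminum alloy: E = 71.77, α = 23.8, σ_y = 331.0 → σ = 370 MPa, n = 0.894
  silicon nitride: E = 317.4, α = 2.95, σ_y = 652.0 → σ = 203 MPa, n = 3.21
  commercially pure titanium: E = 103.0, α = 8.63, σ_y = 366.1 → σ = 193 MPa, n = 1.90
  CFRP laminate: E = 139.3, α = 1.33, σ_y = 539.0 → σ = 40.2 MPa, n = 13.4
Smallest n: bronze with n = 0.625.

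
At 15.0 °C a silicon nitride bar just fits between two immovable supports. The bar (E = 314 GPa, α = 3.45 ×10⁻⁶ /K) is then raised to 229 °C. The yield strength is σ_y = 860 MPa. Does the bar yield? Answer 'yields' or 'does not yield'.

ΔT = 214.0 K. Constrained thermal stress σ = E·α·ΔT = 314.0×10³ MPa × 3.45×10⁻⁶ × 214.0 = 232 MPa (compressive).
Compare to σ_y = 860 MPa: σ < σ_y, so it does not yield.

does not yield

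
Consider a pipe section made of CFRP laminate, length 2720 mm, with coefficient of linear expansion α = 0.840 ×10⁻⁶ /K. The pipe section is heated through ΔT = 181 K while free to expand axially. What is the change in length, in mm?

ΔL = α·L₀·ΔT = 0.840×10⁻⁶ × 2720 mm × 181.0 K = 0.414 mm.

0.414 mm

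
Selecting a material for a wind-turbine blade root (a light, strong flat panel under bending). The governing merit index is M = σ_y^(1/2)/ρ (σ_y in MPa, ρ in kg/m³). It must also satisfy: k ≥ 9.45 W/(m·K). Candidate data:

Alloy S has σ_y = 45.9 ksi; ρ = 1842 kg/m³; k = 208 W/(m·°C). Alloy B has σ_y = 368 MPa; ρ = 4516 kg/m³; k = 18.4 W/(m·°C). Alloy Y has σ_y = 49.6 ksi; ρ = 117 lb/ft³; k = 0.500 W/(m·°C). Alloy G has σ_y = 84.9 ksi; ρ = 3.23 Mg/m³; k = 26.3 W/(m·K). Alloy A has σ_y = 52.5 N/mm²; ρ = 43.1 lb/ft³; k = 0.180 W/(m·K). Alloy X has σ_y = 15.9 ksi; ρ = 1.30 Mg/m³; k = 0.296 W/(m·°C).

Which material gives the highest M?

Screen on constraints: k ≥ 9.45 W/(m·K). Survivors: alloy S, alloy B, alloy G.
In SI units:
  alloy S: σ_y = 316.5 MPa, ρ = 1842 kg/m³
  alloy B: σ_y = 368.0 MPa, ρ = 4516 kg/m³
  alloy G: σ_y = 585.4 MPa, ρ = 3230 kg/m³
  alloy S: M = 9.66×10⁻³
  alloy G: M = 7.49×10⁻³
  alloy B: M = 4.25×10⁻³
The maximum is for alloy S.

alloy S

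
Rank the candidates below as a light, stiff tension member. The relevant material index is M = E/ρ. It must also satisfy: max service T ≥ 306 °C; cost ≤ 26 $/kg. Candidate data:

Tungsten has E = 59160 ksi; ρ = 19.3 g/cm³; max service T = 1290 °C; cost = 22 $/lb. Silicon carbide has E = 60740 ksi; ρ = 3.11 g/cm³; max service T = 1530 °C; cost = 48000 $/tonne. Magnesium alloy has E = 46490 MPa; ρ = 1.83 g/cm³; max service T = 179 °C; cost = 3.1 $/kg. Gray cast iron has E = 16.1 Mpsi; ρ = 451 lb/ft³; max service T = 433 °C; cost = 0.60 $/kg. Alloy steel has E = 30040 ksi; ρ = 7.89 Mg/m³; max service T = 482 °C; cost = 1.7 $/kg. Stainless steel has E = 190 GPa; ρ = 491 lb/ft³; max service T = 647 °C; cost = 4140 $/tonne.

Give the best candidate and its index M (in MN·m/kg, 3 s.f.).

alloy steel, M = 26.3 MN·m/kg

Screen on constraints: max service T ≥ 306 °C; cost ≤ 26 $/kg. Survivors: gray cast iron, alloy steel, stainless steel.
Convert each candidate to consistent units, then evaluate M:
  gray cast iron: E = 111.0 GPa, ρ = 7224 kg/m³
  alloy steel: E = 207.1 GPa, ρ = 7890 kg/m³
  stainless steel: E = 190.0 GPa, ρ = 7865 kg/m³
  alloy steel: M = 26.3 MN·m/kg
  stainless steel: M = 24.2 MN·m/kg
  gray cast iron: M = 15.4 MN·m/kg
The maximum is for alloy steel.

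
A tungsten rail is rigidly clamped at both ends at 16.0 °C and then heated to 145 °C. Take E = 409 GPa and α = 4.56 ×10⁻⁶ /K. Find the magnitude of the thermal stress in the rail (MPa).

ΔT = 129.0 K. Constrained thermal stress σ = E·α·ΔT = 409.0×10³ MPa × 4.56×10⁻⁶ × 129.0 = 241 MPa (compressive).

241 MPa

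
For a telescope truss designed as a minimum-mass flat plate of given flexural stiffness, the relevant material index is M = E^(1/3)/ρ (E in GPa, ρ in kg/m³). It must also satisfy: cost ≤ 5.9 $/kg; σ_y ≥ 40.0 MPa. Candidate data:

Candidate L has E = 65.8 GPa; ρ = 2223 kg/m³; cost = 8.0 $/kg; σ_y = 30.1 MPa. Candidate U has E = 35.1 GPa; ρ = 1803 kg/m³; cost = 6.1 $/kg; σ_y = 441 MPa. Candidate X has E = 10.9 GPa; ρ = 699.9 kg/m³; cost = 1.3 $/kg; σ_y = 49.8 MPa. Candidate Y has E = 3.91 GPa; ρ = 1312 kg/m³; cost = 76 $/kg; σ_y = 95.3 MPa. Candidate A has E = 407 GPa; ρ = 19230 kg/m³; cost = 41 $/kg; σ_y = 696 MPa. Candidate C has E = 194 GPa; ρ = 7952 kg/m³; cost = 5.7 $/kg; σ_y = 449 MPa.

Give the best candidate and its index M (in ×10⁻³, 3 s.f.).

Screen on constraints: cost ≤ 5.9 $/kg; σ_y ≥ 40.0 MPa. Survivors: candidate X, candidate C.
Per-candidate index values:
  candidate X: M = 3.17×10⁻³
  candidate C: M = 0.728×10⁻³
Candidate X ranks first.

candidate X, M = 3.17×10⁻³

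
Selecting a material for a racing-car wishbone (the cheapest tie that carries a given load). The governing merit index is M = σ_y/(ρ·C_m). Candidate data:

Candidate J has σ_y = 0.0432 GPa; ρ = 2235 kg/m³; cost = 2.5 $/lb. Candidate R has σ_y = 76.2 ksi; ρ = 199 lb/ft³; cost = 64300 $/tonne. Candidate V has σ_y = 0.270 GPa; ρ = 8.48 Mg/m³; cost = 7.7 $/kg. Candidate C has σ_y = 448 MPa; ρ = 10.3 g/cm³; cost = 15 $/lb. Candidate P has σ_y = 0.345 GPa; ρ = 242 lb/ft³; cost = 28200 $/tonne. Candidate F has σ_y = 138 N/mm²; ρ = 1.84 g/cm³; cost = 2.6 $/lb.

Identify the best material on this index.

candidate F

Normalizing units and computing the index:
  candidate J: σ_y = 43.20 MPa, ρ = 2235 kg/m³, cost = 5.511 $/kg
  candidate R: σ_y = 525.4 MPa, ρ = 3188 kg/m³, cost = 64.30 $/kg
  candidate V: σ_y = 270.0 MPa, ρ = 8480 kg/m³, cost = 7.700 $/kg
  candidate C: σ_y = 448.0 MPa, ρ = 10300 kg/m³, cost = 33.07 $/kg
  candidate P: σ_y = 345.0 MPa, ρ = 3876 kg/m³, cost = 28.20 $/kg
  candidate F: σ_y = 138.0 MPa, ρ = 1840 kg/m³, cost = 5.732 $/kg
  candidate F: M = 13.1 kN·m per $
  candidate V: M = 4.14 kN·m per $
  candidate J: M = 3.51 kN·m per $
  candidate P: M = 3.16 kN·m per $
  candidate R: M = 2.56 kN·m per $
  candidate C: M = 1.32 kN·m per $
Candidate F ranks first.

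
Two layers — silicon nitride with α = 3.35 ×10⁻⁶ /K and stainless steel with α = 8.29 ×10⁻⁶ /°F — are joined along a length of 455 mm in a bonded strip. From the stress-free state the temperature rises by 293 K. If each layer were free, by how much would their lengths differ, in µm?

1540 µm

stainless steel: α = 8.29×10⁻⁶/°F × 9/5 = 14.9×10⁻⁶/K.
Δα = |3.35 − 14.9|×10⁻⁶/K = 11.6×10⁻⁶/K.
ΔL_mismatch = Δα·L·ΔT = 11.6×10⁻⁶ × 455.0 mm × 293.0 K = 1540 µm.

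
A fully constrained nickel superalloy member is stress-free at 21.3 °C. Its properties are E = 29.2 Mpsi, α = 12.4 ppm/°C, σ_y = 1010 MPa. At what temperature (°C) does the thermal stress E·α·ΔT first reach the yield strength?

426 °C

E = 29.2 Mpsi = 201.3 GPa.
E·α·ΔT = 1010 MPa ⇒ ΔT = 1010 / (201.3×10³ × 12.4×10⁻⁶) = 404.6 K.
T = 21.3 + 404.6 = 425.9 °C.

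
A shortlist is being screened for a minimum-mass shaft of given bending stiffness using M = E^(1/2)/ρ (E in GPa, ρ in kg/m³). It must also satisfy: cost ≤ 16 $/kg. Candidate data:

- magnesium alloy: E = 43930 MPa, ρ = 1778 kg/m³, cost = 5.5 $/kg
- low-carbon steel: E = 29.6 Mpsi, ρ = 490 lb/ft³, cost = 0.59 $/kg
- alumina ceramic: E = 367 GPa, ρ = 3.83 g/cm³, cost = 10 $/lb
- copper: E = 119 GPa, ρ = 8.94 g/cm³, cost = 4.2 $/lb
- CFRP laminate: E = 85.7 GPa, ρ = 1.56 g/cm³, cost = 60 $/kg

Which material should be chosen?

magnesium alloy

Screen on constraints: cost ≤ 16 $/kg. Survivors: magnesium alloy, low-carbon steel, copper.
In SI units:
  magnesium alloy: E = 43.93 GPa, ρ = 1778 kg/m³
  low-carbon steel: E = 204.1 GPa, ρ = 7849 kg/m³
  copper: E = 119.0 GPa, ρ = 8940 kg/m³
  magnesium alloy: M = 3.73×10⁻³
  low-carbon steel: M = 1.82×10⁻³
  copper: M = 1.22×10⁻³
Magnesium alloy ranks first.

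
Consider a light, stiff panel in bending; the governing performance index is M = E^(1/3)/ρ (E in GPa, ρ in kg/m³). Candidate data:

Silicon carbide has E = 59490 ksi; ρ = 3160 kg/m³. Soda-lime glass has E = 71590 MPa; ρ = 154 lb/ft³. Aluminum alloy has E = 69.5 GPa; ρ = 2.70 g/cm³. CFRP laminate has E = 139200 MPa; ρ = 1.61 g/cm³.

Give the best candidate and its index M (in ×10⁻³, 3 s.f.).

CFRP laminate, M = 3.22×10⁻³

After converting to SI:
  silicon carbide: E = 410.2 GPa, ρ = 3160 kg/m³
  soda-lime glass: E = 71.59 GPa, ρ = 2467 kg/m³
  aluminum alloy: E = 69.50 GPa, ρ = 2700 kg/m³
  CFRP laminate: E = 139.2 GPa, ρ = 1610 kg/m³
  CFRP laminate: M = 3.22×10⁻³
  silicon carbide: M = 2.35×10⁻³
  soda-lime glass: M = 1.68×10⁻³
  aluminum alloy: M = 1.52×10⁻³
CFRP laminate has the largest M.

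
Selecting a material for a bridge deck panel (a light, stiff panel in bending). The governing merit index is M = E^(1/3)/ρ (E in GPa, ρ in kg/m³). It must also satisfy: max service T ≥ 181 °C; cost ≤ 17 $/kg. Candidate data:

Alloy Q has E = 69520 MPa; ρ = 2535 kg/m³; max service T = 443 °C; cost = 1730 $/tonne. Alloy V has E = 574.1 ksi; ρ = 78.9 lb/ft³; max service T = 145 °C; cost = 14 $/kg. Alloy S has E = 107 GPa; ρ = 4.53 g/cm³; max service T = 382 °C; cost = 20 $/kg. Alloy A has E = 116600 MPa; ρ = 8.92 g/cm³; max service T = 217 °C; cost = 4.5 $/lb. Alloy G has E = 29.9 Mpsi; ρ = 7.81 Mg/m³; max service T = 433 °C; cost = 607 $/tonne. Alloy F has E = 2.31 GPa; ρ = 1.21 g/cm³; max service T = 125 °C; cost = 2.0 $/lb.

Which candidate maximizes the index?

alloy Q

Screen on constraints: max service T ≥ 181 °C; cost ≤ 17 $/kg. Survivors: alloy Q, alloy A, alloy G.
Putting every candidate on a common basis:
  alloy Q: E = 69.52 GPa, ρ = 2535 kg/m³
  alloy A: E = 116.6 GPa, ρ = 8920 kg/m³
  alloy G: E = 206.2 GPa, ρ = 7810 kg/m³
  alloy Q: M = 1.62×10⁻³
  alloy G: M = 0.756×10⁻³
  alloy A: M = 0.548×10⁻³
Alloy Q ranks first.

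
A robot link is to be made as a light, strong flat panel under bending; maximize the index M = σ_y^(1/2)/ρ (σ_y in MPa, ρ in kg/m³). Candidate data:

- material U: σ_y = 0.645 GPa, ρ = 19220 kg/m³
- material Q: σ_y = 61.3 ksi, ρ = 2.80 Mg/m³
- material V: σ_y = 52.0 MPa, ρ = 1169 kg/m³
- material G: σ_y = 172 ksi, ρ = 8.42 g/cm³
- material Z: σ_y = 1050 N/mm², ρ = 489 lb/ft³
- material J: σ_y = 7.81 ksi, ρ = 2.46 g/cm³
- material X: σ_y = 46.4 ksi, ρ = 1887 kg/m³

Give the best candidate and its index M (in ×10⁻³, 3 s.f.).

Normalizing units and computing the index:
  material U: σ_y = 645.0 MPa, ρ = 19220 kg/m³
  material Q: σ_y = 422.6 MPa, ρ = 2800 kg/m³
  material V: σ_y = 52.00 MPa, ρ = 1169 kg/m³
  material G: σ_y = 1186 MPa, ρ = 8420 kg/m³
  material Z: σ_y = 1050 MPa, ρ = 7833 kg/m³
  material J: σ_y = 53.85 MPa, ρ = 2460 kg/m³
  material X: σ_y = 319.9 MPa, ρ = 1887 kg/m³
  material X: M = 9.48×10⁻³
  material Q: M = 7.34×10⁻³
  material V: M = 6.17×10⁻³
  material Z: M = 4.14×10⁻³
  material G: M = 4.09×10⁻³
  material J: M = 2.98×10⁻³
  material U: M = 1.32×10⁻³
The maximum is for material X.

material X, M = 9.48×10⁻³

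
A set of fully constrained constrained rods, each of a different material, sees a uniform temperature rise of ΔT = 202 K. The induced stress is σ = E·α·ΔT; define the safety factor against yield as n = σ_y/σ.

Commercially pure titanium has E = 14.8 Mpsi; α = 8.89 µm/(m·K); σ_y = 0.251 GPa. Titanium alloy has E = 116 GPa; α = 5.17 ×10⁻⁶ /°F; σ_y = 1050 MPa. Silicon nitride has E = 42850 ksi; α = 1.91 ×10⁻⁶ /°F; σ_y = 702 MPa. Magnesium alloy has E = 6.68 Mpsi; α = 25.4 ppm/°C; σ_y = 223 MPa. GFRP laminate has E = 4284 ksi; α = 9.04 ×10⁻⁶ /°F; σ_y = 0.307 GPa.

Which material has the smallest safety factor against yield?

magnesium alloy

With everything in SI (GPa, ×10⁻⁶/K, MPa):
  commercially pure titanium: E = 102.0, α = 8.89, σ_y = 251.0 → σ = 183 MPa, n = 1.37
  titanium alloy: E = 116.0, α = 9.31, σ_y = 1050 → σ = 218 MPa, n = 4.82
  silicon nitride: E = 295.4, α = 3.44, σ_y = 702.0 → σ = 205 MPa, n = 3.42
  magnesium alloy: E = 46.06, α = 25.4, σ_y = 223.0 → σ = 236 MPa, n = 0.944
  GFRP laminate: E = 29.54, α = 16.3, σ_y = 307.0 → σ = 97.1 MPa, n = 3.16
Smallest n: magnesium alloy with n = 0.944.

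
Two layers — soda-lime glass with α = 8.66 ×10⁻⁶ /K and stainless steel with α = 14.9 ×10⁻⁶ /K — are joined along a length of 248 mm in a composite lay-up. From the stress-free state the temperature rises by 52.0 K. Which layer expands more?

α(soda-lime glass) = 8.66×10⁻⁶/K vs α(stainless steel) = 14.9×10⁻⁶/K.
Higher α expands more for the same ΔT: stainless steel.

stainless steel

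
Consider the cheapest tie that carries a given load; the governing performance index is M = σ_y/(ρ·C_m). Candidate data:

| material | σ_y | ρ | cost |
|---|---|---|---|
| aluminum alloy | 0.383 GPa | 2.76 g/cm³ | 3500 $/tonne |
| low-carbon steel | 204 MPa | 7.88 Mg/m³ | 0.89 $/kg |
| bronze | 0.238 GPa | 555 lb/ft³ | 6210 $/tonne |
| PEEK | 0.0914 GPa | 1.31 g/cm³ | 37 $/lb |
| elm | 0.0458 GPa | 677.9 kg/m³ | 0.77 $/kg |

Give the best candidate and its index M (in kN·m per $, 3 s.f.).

elm, M = 87.7 kN·m per $

Convert each candidate to consistent units, then evaluate M:
  aluminum alloy: σ_y = 383.0 MPa, ρ = 2760 kg/m³, cost = 3.500 $/kg
  low-carbon steel: σ_y = 204.0 MPa, ρ = 7880 kg/m³, cost = 0.8900 $/kg
  bronze: σ_y = 238.0 MPa, ρ = 8890 kg/m³, cost = 6.210 $/kg
  PEEK: σ_y = 91.40 MPa, ρ = 1310 kg/m³, cost = 81.57 $/kg
  elm: σ_y = 45.80 MPa, ρ = 677.9 kg/m³, cost = 0.7700 $/kg
  elm: M = 87.7 kN·m per $
  aluminum alloy: M = 39.6 kN·m per $
  low-carbon steel: M = 29.1 kN·m per $
  bronze: M = 4.31 kN·m per $
  PEEK: M = 0.855 kN·m per $
Elm has the largest M.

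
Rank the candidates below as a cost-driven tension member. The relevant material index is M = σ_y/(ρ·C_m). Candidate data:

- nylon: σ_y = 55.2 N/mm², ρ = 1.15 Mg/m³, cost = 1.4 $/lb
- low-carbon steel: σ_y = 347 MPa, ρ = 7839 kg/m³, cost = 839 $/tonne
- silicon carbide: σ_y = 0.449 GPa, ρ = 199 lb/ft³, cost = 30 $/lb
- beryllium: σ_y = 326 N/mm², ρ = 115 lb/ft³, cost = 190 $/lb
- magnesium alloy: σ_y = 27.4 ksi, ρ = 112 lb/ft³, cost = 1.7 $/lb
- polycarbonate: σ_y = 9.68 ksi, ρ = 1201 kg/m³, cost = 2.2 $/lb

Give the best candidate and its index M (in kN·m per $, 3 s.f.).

low-carbon steel, M = 52.8 kN·m per $

Normalizing units and computing the index:
  nylon: σ_y = 55.20 MPa, ρ = 1150 kg/m³, cost = 3.086 $/kg
  low-carbon steel: σ_y = 347.0 MPa, ρ = 7839 kg/m³, cost = 0.8390 $/kg
  silicon carbide: σ_y = 449.0 MPa, ρ = 3188 kg/m³, cost = 66.14 $/kg
  beryllium: σ_y = 326.0 MPa, ρ = 1842 kg/m³, cost = 418.9 $/kg
  magnesium alloy: σ_y = 188.9 MPa, ρ = 1794 kg/m³, cost = 3.748 $/kg
  polycarbonate: σ_y = 66.74 MPa, ρ = 1201 kg/m³, cost = 4.850 $/kg
  low-carbon steel: M = 52.8 kN·m per $
  magnesium alloy: M = 28.1 kN·m per $
  nylon: M = 15.6 kN·m per $
  polycarbonate: M = 11.5 kN·m per $
  silicon carbide: M = 2.13 kN·m per $
  beryllium: M = 0.422 kN·m per $
Highest index: low-carbon steel.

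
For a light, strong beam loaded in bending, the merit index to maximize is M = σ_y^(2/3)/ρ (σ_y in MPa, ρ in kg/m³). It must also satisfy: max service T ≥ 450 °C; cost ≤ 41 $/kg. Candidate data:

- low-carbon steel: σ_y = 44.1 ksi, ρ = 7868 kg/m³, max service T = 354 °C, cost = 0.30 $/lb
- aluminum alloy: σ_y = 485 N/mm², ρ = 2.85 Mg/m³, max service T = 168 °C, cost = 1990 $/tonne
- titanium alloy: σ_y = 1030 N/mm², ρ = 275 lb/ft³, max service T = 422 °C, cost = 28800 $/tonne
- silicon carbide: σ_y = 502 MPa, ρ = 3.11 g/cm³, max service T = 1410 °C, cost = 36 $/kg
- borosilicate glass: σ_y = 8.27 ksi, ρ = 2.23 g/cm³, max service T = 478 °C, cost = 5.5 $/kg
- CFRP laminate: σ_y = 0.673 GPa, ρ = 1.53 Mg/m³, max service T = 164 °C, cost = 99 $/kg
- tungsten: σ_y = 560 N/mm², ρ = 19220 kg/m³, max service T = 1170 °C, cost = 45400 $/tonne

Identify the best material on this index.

silicon carbide

Screen on constraints: max service T ≥ 450 °C; cost ≤ 41 $/kg. Survivors: silicon carbide, borosilicate glass.
In SI units:
  silicon carbide: σ_y = 502.0 MPa, ρ = 3110 kg/m³
  borosilicate glass: σ_y = 57.02 MPa, ρ = 2230 kg/m³
  silicon carbide: M = 20.3×10⁻³
  borosilicate glass: M = 6.64×10⁻³
Highest index: silicon carbide.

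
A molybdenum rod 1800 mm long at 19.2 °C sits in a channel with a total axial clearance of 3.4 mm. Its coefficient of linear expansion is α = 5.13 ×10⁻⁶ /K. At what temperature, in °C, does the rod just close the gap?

387 °C

α·L₀·ΔT = 3.4 mm ⇒ ΔT = 3.4 / (5.13×10⁻⁶ × 1800.0) = 368.2 K.
T = 19.2 + 368.2 = 387.4 °C.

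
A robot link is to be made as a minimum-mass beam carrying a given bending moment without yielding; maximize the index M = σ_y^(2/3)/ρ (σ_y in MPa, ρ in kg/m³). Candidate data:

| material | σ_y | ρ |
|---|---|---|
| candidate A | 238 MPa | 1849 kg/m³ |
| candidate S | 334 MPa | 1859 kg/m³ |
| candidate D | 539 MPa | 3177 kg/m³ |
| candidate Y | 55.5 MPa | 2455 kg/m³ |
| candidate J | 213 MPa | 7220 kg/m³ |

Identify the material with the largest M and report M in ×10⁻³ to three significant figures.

Computing M directly (units already consistent):
  candidate S: M = 25.9×10⁻³
  candidate D: M = 20.8×10⁻³
  candidate A: M = 20.8×10⁻³
  candidate Y: M = 5.93×10⁻³
  candidate J: M = 4.94×10⁻³
The maximum is for candidate S.

candidate S, M = 25.9×10⁻³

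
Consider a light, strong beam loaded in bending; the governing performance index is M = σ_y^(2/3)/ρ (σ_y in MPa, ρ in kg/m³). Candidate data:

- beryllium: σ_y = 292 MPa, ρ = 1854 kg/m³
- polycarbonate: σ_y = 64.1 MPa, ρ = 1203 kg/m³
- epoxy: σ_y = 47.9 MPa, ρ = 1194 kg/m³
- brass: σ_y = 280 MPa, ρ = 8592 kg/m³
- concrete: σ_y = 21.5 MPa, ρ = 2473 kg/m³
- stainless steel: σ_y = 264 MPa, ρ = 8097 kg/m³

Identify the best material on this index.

beryllium

Evaluate M for each candidate:
  beryllium: M = 23.7×10⁻³
  polycarbonate: M = 13.3×10⁻³
  epoxy: M = 11.0×10⁻³
  stainless steel: M = 5.08×10⁻³
  brass: M = 4.98×10⁻³
  concrete: M = 3.13×10⁻³
Beryllium ranks first.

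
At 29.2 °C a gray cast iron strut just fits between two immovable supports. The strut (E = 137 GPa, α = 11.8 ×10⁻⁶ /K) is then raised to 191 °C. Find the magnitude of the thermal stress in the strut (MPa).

262 MPa

ΔT = 161.8 K. Constrained thermal stress σ = E·α·ΔT = 137.0×10³ MPa × 11.8×10⁻⁶ × 161.8 = 262 MPa (compressive).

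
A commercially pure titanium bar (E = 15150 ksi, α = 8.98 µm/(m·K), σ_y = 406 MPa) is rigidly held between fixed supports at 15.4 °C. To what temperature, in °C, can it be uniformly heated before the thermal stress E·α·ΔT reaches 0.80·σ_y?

362 °C

E = 15150 ksi = 104.5 GPa.
E·α·ΔT = 324.8 MPa ⇒ ΔT = 324.8 / (104.5×10³ × 8.98×10⁻⁶) = 346.3 K.
T = 15.4 + 346.3 = 361.7 °C.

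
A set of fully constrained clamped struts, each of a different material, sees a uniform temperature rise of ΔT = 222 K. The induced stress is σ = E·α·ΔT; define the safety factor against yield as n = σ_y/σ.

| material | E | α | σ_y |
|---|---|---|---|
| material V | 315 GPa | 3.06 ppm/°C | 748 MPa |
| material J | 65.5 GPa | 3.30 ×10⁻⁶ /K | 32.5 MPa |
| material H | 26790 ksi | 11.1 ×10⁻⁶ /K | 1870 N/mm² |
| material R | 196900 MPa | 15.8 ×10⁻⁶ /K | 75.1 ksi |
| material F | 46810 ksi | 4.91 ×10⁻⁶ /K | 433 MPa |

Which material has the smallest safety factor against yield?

Converting E to GPa, α to ×10⁻⁶/K, σ_y to MPa, then σ and n for each:
  material V: E = 315.0, α = 3.06, σ_y = 748.0 → σ = 214 MPa, n = 3.50
  material J: E = 65.50, α = 3.30, σ_y = 32.50 → σ = 48.0 MPa, n = 0.677
  material H: E = 184.7, α = 11.1, σ_y = 1870 → σ = 455 MPa, n = 4.11
  material R: E = 196.9, α = 15.8, σ_y = 517.8 → σ = 691 MPa, n = 0.750
  material F: E = 322.7, α = 4.91, σ_y = 433.0 → σ = 352 MPa, n = 1.23
The minimum is material J at n = 0.677.

material J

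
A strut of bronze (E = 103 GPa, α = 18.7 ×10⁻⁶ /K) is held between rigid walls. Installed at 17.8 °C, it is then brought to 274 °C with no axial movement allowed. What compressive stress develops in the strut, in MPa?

493 MPa

ΔT = 256.2 K. Constrained thermal stress σ = E·α·ΔT = 103.0×10³ MPa × 18.7×10⁻⁶ × 256.2 = 493 MPa (compressive).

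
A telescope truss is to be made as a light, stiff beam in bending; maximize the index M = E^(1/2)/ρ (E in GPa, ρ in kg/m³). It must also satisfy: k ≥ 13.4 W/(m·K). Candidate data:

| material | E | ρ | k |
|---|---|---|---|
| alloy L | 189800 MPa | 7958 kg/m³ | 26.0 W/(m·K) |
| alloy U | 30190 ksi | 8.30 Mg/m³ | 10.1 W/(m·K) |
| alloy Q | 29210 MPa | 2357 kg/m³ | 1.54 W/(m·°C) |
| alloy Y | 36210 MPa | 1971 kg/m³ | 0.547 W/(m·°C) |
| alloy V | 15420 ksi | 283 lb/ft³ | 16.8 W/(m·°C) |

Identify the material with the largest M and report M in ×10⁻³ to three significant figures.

alloy V, M = 2.27×10⁻³

Screen on constraints: k ≥ 13.4 W/(m·K). Survivors: alloy L, alloy V.
Putting every candidate on a common basis:
  alloy L: E = 189.8 GPa, ρ = 7958 kg/m³
  alloy V: E = 106.3 GPa, ρ = 4533 kg/m³
  alloy V: M = 2.27×10⁻³
  alloy L: M = 1.73×10⁻³
Alloy V ranks first.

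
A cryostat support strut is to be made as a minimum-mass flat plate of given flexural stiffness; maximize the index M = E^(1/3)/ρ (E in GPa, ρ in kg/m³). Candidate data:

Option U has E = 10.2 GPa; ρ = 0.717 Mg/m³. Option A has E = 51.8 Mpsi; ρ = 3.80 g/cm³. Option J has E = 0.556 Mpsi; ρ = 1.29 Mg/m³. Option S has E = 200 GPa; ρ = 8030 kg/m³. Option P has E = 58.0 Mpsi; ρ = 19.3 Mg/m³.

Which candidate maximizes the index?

Convert each candidate to consistent units, then evaluate M:
  option U: E = 10.20 GPa, ρ = 717.0 kg/m³
  option A: E = 357.1 GPa, ρ = 3800 kg/m³
  option J: E = 3.833 GPa, ρ = 1290 kg/m³
  option S: E = 200.0 GPa, ρ = 8030 kg/m³
  option P: E = 399.9 GPa, ρ = 19300 kg/m³
  option U: M = 3.02×10⁻³
  option A: M = 1.87×10⁻³
  option J: M = 1.21×10⁻³
  option S: M = 0.728×10⁻³
  option P: M = 0.382×10⁻³
The maximum is for option U.

option U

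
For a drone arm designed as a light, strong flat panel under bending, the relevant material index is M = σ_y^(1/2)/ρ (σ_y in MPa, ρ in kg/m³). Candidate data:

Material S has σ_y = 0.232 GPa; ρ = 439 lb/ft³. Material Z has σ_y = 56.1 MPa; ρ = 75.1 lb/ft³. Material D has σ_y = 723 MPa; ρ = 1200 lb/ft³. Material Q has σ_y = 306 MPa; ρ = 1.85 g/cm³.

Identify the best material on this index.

material Q

Normalizing units and computing the index:
  material S: σ_y = 232.0 MPa, ρ = 7032 kg/m³
  material Z: σ_y = 56.10 MPa, ρ = 1203 kg/m³
  material D: σ_y = 723.0 MPa, ρ = 19220 kg/m³
  material Q: σ_y = 306.0 MPa, ρ = 1850 kg/m³
  material Q: M = 9.46×10⁻³
  material Z: M = 6.23×10⁻³
  material S: M = 2.17×10⁻³
  material D: M = 1.40×10⁻³
Material Q ranks first.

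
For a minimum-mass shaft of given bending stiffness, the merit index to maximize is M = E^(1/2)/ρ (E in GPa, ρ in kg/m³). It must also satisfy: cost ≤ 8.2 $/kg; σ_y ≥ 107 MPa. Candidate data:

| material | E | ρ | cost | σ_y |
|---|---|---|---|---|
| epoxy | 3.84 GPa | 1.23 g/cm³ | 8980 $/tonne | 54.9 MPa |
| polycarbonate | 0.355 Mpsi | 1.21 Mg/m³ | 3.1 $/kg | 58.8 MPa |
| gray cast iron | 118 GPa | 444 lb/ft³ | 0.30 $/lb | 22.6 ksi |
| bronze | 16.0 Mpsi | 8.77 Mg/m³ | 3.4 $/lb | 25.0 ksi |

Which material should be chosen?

Screen on constraints: cost ≤ 8.2 $/kg; σ_y ≥ 107 MPa. Survivors: gray cast iron, bronze.
Normalizing units and computing the index:
  gray cast iron: E = 118.0 GPa, ρ = 7112 kg/m³
  bronze: E = 110.3 GPa, ρ = 8770 kg/m³
  gray cast iron: M = 1.53×10⁻³
  bronze: M = 1.20×10⁻³
Gray cast iron ranks first.

gray cast iron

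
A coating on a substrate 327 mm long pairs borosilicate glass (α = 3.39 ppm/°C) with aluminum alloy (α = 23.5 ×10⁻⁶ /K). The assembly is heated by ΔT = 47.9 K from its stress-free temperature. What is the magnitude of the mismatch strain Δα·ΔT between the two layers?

9.63×10⁻⁴

Δα = |3.39 − 23.5|×10⁻⁶/K = 20.1×10⁻⁶/K.
Mismatch strain = Δα·ΔT = 20.1×10⁻⁶ × 47.9 = 9.63×10⁻⁴.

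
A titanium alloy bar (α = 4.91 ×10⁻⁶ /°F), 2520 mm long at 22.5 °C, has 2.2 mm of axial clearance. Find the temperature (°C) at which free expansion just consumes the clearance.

α = 4.91×10⁻⁶/°F × 9/5 = 8.84×10⁻⁶/K.
α·L₀·ΔT = 2.2 mm ⇒ ΔT = 2.2 / (8.84×10⁻⁶ × 2520.0) = 98.78 K.
T = 22.5 + 98.78 = 121.3 °C.

121 °C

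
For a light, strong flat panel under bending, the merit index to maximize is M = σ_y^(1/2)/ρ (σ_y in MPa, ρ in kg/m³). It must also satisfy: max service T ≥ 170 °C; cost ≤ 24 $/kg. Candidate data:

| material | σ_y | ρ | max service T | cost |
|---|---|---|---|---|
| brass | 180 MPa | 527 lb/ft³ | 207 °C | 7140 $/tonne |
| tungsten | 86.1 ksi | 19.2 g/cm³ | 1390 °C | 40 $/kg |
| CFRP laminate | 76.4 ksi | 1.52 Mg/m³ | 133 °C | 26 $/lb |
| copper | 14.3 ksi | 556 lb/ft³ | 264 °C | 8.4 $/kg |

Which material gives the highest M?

brass

Screen on constraints: max service T ≥ 170 °C; cost ≤ 24 $/kg. Survivors: brass, copper.
After converting to SI:
  brass: σ_y = 180.0 MPa, ρ = 8442 kg/m³
  copper: σ_y = 98.60 MPa, ρ = 8906 kg/m³
  brass: M = 1.59×10⁻³
  copper: M = 1.11×10⁻³
Brass has the largest M.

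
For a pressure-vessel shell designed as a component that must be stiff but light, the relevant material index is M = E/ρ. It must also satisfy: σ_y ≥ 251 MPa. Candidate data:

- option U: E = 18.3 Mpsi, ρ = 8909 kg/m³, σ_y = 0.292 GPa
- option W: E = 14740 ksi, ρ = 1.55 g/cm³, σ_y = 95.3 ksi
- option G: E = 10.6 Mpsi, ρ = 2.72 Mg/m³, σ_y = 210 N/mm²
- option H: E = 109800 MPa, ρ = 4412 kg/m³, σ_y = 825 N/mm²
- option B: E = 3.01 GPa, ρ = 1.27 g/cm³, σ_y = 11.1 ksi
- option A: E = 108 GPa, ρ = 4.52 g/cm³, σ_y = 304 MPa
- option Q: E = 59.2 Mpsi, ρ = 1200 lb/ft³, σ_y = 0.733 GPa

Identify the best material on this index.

option W

Screen on constraints: σ_y ≥ 251 MPa. Survivors: option U, option W, option H, option A, option Q.
Normalizing units and computing the index:
  option U: E = 126.2 GPa, ρ = 8909 kg/m³
  option W: E = 101.6 GPa, ρ = 1550 kg/m³
  option H: E = 109.8 GPa, ρ = 4412 kg/m³
  option A: E = 108.0 GPa, ρ = 4520 kg/m³
  option Q: E = 408.2 GPa, ρ = 19220 kg/m³
  option W: M = 65.6 MN·m/kg
  option H: M = 24.9 MN·m/kg
  option A: M = 23.9 MN·m/kg
  option Q: M = 21.2 MN·m/kg
  option U: M = 14.2 MN·m/kg
Option W has the largest M.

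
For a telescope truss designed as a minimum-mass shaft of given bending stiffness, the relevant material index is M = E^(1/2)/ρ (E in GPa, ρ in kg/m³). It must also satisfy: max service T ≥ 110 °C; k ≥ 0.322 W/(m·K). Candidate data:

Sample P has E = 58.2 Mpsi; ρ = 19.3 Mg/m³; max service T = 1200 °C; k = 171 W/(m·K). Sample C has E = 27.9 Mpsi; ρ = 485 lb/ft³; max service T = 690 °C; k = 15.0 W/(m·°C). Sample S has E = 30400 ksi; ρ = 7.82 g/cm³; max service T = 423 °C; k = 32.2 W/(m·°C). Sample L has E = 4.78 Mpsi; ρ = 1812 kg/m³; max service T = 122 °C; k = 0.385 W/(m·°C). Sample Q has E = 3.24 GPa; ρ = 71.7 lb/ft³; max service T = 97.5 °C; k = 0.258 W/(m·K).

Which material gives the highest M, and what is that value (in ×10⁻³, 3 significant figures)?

Screen on constraints: max service T ≥ 110 °C; k ≥ 0.322 W/(m·K). Survivors: sample P, sample C, sample S, sample L.
Convert each candidate to consistent units, then evaluate M:
  sample P: E = 401.3 GPa, ρ = 19300 kg/m³
  sample C: E = 192.4 GPa, ρ = 7769 kg/m³
  sample S: E = 209.6 GPa, ρ = 7820 kg/m³
  sample L: E = 32.96 GPa, ρ = 1812 kg/m³
  sample L: M = 3.17×10⁻³
  sample S: M = 1.85×10⁻³
  sample C: M = 1.79×10⁻³
  sample P: M = 1.04×10⁻³
Sample L has the largest M.

sample L, M = 3.17×10⁻³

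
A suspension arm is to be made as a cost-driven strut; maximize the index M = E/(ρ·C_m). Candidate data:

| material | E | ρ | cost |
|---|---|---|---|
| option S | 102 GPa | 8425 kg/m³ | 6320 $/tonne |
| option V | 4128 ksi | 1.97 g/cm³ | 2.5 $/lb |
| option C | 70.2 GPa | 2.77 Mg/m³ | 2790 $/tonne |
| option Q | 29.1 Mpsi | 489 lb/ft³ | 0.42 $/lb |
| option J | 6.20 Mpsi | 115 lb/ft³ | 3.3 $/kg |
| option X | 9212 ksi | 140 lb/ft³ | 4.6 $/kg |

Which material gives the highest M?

option Q

Putting every candidate on a common basis:
  option S: E = 102.0 GPa, ρ = 8425 kg/m³, cost = 6.320 $/kg
  option V: E = 28.46 GPa, ρ = 1970 kg/m³, cost = 5.511 $/kg
  option C: E = 70.20 GPa, ρ = 2770 kg/m³, cost = 2.790 $/kg
  option Q: E = 200.6 GPa, ρ = 7833 kg/m³, cost = 0.9259 $/kg
  option J: E = 42.75 GPa, ρ = 1842 kg/m³, cost = 3.300 $/kg
  option X: E = 63.51 GPa, ρ = 2243 kg/m³, cost = 4.600 $/kg
  option Q: M = 27.7 MN·m per $
  option C: M = 9.08 MN·m per $
  option J: M = 7.03 MN·m per $
  option X: M = 6.16 MN·m per $
  option V: M = 2.62 MN·m per $
  option S: M = 1.92 MN·m per $
The maximum is for option Q.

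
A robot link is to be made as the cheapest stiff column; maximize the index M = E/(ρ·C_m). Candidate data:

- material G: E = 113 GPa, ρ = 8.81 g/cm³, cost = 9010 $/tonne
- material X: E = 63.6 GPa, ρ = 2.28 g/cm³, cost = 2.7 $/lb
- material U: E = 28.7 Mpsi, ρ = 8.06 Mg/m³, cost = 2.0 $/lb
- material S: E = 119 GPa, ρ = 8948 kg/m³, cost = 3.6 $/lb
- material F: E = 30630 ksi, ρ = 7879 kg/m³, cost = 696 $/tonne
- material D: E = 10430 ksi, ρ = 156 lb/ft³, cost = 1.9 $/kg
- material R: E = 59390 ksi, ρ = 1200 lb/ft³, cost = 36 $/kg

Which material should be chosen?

material F

Putting every candidate on a common basis:
  material G: E = 113.0 GPa, ρ = 8810 kg/m³, cost = 9.010 $/kg
  material X: E = 63.60 GPa, ρ = 2280 kg/m³, cost = 5.952 $/kg
  material U: E = 197.9 GPa, ρ = 8060 kg/m³, cost = 4.409 $/kg
  material S: E = 119.0 GPa, ρ = 8948 kg/m³, cost = 7.937 $/kg
  material F: E = 211.2 GPa, ρ = 7879 kg/m³, cost = 0.6960 $/kg
  material D: E = 71.91 GPa, ρ = 2499 kg/m³, cost = 1.900 $/kg
  material R: E = 409.5 GPa, ρ = 19220 kg/m³, cost = 36.00 $/kg
  material F: M = 38.5 MN·m per $
  material D: M = 15.1 MN·m per $
  material U: M = 5.57 MN·m per $
  material X: M = 4.69 MN·m per $
  material S: M = 1.68 MN·m per $
  material G: M = 1.42 MN·m per $
  material R: M = 0.592 MN·m per $
Material F has the largest M.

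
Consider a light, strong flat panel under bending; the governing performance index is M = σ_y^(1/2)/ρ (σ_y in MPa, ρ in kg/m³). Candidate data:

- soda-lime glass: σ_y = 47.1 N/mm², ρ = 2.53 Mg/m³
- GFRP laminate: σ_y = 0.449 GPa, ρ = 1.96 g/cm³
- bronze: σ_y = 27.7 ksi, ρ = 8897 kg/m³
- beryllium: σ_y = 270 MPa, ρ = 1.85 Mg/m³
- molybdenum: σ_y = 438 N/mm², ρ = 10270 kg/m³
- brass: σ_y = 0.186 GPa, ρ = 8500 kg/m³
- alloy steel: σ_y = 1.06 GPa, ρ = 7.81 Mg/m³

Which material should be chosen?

GFRP laminate

In SI units:
  soda-lime glass: σ_y = 47.10 MPa, ρ = 2530 kg/m³
  GFRP laminate: σ_y = 449.0 MPa, ρ = 1960 kg/m³
  bronze: σ_y = 191.0 MPa, ρ = 8897 kg/m³
  beryllium: σ_y = 270.0 MPa, ρ = 1850 kg/m³
  molybdenum: σ_y = 438.0 MPa, ρ = 10270 kg/m³
  brass: σ_y = 186.0 MPa, ρ = 8500 kg/m³
  alloy steel: σ_y = 1060 MPa, ρ = 7810 kg/m³
  GFRP laminate: M = 10.8×10⁻³
  beryllium: M = 8.88×10⁻³
  alloy steel: M = 4.17×10⁻³
  soda-lime glass: M = 2.71×10⁻³
  molybdenum: M = 2.04×10⁻³
  brass: M = 1.60×10⁻³
  bronze: M = 1.55×10⁻³
The maximum is for GFRP laminate.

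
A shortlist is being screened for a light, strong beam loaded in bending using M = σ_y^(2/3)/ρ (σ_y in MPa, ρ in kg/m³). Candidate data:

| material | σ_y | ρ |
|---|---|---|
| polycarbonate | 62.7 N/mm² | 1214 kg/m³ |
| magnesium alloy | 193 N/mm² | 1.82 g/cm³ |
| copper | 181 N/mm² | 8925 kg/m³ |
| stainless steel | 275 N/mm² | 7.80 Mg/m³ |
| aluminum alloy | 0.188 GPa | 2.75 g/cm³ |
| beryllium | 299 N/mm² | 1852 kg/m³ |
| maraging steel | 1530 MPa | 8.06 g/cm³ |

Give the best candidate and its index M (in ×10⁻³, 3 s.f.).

Convert each candidate to consistent units, then evaluate M:
  polycarbonate: σ_y = 62.70 MPa, ρ = 1214 kg/m³
  magnesium alloy: σ_y = 193.0 MPa, ρ = 1820 kg/m³
  copper: σ_y = 181.0 MPa, ρ = 8925 kg/m³
  stainless steel: σ_y = 275.0 MPa, ρ = 7800 kg/m³
  aluminum alloy: σ_y = 188.0 MPa, ρ = 2750 kg/m³
  beryllium: σ_y = 299.0 MPa, ρ = 1852 kg/m³
  maraging steel: σ_y = 1530 MPa, ρ = 8060 kg/m³
  beryllium: M = 24.1×10⁻³
  magnesium alloy: M = 18.3×10⁻³
  maraging steel: M = 16.5×10⁻³
  polycarbonate: M = 13.0×10⁻³
  aluminum alloy: M = 11.9×10⁻³
  stainless steel: M = 5.42×10⁻³
  copper: M = 3.59×10⁻³
Beryllium ranks first.

beryllium, M = 24.1×10⁻³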